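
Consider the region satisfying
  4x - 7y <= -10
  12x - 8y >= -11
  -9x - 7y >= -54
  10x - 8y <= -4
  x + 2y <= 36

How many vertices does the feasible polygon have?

4

Of the 10 pairwise boundary intersections, those satisfying every inequality are:
  (3/52, 19/13)
  (26/19, 42/19)
  (355/156, 249/52)
  (202/71, 288/71)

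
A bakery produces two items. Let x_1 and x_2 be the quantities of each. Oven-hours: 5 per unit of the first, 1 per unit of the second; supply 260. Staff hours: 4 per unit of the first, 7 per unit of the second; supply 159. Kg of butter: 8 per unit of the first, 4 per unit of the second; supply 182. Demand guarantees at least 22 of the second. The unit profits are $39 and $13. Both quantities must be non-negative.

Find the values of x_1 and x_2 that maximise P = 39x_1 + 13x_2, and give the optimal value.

Corner points and P = 39x_1 + 13x_2:
  (0, 159/7) → P = 2067/7
  (0, 22) → P = 286
  (5/4, 22) → P = 1339/4

The optimum lies where 4x_1 + 7x_2 = 159 and x_2 = 22.
Solving simultaneously gives x_1 = 5/4, x_2 = 22.

x_1 = 5/4, x_2 = 22, maximum P = 1339/4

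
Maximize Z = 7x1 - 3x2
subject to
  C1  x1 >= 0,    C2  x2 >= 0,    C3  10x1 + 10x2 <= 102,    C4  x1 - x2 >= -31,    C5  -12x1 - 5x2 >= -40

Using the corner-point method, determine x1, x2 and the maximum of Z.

x1 = 10/3, x2 = 0, maximum Z = 70/3

Vertices and Z = 7x1 - 3x2:
  (0, 0) → Z = 0
  (0, 8) → Z = -24
  (10/3, 0) → Z = 70/3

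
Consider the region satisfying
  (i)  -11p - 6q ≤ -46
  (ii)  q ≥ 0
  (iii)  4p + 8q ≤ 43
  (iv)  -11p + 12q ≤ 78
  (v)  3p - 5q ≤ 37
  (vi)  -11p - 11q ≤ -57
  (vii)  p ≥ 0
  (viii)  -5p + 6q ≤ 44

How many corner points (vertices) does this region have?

4

Intersecting each pair of boundary lines and keeping only the points that satisfy every inequality leaves:
  (55/32, 289/64)
  (164/55, 11/5)
  (43/4, 0)
  (57/11, 0)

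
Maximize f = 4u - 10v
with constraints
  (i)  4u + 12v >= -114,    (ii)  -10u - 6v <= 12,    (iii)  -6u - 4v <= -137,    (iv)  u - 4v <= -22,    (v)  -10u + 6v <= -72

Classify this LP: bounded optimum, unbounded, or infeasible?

From the feasible point (115/7, 269/28), moving in the direction (4, 1) keeps every constraint satisfied while f increases without bound.

unbounded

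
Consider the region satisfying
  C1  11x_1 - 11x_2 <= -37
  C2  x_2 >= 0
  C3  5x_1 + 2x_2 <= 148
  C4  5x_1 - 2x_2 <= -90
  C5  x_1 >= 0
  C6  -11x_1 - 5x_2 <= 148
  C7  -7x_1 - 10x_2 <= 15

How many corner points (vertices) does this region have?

The feasible vertices (each the meet of two boundaries and inside every other half-plane) are:
  (29/5, 119/2)
  (0, 74)
  (0, 45)

3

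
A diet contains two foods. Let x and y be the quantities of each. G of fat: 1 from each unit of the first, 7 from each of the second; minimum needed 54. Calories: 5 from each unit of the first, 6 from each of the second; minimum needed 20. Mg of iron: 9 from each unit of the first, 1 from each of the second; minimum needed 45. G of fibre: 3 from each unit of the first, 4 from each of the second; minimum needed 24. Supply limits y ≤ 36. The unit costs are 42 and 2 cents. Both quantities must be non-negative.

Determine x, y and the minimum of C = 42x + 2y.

Feasible corners and C = 42x + 2y:
  (54, 0) → C = 2268
  (261/62, 441/62) → C = 5922/31
  (1, 36) → C = 114
The feasible region is unbounded (it extends along (1, 0)), but C strictly increases along every unbounded feasible direction, so there is no improving ray and the minimum is attained at a vertex.

At the optimal vertex, 9x + y = 45 and y = 36.
Solving simultaneously gives x = 1, y = 36.

x = 1, y = 36, minimum C = 114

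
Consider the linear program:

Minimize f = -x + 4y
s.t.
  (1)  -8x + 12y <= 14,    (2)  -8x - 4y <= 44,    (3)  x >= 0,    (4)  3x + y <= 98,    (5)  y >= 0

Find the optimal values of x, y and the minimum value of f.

x = 98/3, y = 0, minimum f = -98/3

Vertices and f = -x + 4y:
  (0, 7/6) → f = 14/3
  (581/22, 413/22) → f = 1071/22
  (0, 0) → f = 0
  (98/3, 0) → f = -98/3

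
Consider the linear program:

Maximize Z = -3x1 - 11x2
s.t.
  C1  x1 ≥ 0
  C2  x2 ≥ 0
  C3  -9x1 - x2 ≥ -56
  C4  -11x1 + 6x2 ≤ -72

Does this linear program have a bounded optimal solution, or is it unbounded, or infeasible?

infeasible

The boundaries x1 = 0 and x2 = 0 meet at (0, 0), but that point violates -11x1 + 6x2 ≤ -72. Every candidate vertex is excluded by some other constraint, so the feasible region is empty.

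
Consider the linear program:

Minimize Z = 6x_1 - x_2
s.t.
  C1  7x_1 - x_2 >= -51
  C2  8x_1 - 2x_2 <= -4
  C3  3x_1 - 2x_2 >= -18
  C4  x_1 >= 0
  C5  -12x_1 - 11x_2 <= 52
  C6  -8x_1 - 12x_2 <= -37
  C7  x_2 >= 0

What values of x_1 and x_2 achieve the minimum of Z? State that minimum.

x_1 = 0, x_2 = 9, minimum Z = -9

The optimum lies where 3x_1 - 2x_2 = -18 and x_1 = 0.
Solving simultaneously gives x_1 = 0, x_2 = 9.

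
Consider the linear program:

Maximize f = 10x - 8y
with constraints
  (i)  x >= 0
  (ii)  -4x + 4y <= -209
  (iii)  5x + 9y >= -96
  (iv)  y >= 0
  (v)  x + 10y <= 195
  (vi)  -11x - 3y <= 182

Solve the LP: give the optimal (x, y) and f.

x = 195, y = 0, maximum f = 1950

Feasible corners and f = 10x - 8y:
  (209/4, 0) → f = 1045/2
  (1435/22, 571/44) → f = 6033/11
  (195, 0) → f = 1950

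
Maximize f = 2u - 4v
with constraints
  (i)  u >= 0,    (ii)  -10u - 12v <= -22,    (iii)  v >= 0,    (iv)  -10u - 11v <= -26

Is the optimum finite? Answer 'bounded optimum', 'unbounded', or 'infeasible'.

unbounded

From the feasible point (0, 26/11), moving in the direction (1, 0) keeps every constraint satisfied while f increases without bound.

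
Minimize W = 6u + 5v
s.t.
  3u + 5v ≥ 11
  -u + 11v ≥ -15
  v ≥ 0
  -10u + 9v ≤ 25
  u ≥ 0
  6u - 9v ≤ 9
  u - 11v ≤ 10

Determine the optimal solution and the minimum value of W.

Corner points and W = 6u + 5v:
  (0, 11/5) → W = 11
  (48/19, 13/19) → W = 353/19
  (0, 25/9) → W = 125/9
The feasible region is unbounded (it extends along (9, 10), (3, 2)), but W strictly increases along every unbounded feasible direction, so there is no improving ray and the minimum is attained at a vertex.

u = 0, v = 11/5, minimum W = 11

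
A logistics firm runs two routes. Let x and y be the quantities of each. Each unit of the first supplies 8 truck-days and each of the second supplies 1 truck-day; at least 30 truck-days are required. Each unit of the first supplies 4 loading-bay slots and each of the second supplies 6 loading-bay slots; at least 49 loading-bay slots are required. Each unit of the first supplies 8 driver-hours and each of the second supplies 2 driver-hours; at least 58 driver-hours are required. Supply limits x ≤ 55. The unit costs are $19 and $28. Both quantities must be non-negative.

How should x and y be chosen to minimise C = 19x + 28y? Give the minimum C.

Corner points and C = 19x + 28y:
  (0, 30) → C = 840
  (49/4, 0) → C = 931/4
  (55, 0) → C = 1045
  (1/4, 28) → C = 3155/4
  (25/4, 4) → C = 923/4
The feasible region is unbounded (it extends along (0, 1)), but C strictly increases along every unbounded feasible direction, so there is no improving ray and the minimum is attained at a vertex.

x = 25/4, y = 4, minimum C = 923/4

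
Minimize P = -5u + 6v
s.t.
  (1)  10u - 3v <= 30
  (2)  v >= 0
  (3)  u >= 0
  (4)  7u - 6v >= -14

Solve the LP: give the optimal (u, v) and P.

Corner points and P = -5u + 6v:
  (3, 0) → P = -15
  (74/13, 350/39) → P = 330/13
  (0, 0) → P = 0
  (0, 7/3) → P = 14

u = 3, v = 0, minimum P = -15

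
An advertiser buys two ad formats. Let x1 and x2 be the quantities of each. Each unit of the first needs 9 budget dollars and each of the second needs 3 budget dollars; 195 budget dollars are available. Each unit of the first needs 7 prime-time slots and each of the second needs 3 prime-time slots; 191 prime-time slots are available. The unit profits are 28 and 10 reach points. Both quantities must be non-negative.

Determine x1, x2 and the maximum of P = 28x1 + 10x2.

x1 = 2, x2 = 59, maximum P = 646

The binding constraints are 9x1 + 3x2 = 195 and 7x1 + 3x2 = 191.
Solving simultaneously gives x1 = 2, x2 = 59.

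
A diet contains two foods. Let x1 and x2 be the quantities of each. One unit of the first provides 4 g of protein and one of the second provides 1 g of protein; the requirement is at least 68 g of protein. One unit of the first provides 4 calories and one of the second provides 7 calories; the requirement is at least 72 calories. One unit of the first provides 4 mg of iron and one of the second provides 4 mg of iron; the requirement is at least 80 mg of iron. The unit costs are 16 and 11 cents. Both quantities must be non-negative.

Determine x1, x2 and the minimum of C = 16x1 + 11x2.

x1 = 16, x2 = 4, minimum C = 300

The feasible region is unbounded (it extends along (0, 1), (1, 0)), but C strictly increases along every unbounded feasible direction, so there is no improving ray and the minimum is attained at a vertex.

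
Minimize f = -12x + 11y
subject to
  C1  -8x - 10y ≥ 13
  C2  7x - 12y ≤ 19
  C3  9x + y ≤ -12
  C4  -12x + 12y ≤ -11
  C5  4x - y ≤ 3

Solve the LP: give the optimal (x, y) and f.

x = -25/23, y = -51/23, minimum f = -261/23

Feasible corners and f = -12x + 11y:
  (-25/23, -51/23) → f = -261/23
  (-8/5, -151/60) → f = -509/60
  (-133/120, -81/40) → f = -359/40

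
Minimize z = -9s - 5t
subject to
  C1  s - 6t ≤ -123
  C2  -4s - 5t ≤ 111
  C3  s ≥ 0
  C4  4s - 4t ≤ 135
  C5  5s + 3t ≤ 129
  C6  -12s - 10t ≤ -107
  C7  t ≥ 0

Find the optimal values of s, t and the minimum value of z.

s = 135/11, t = 248/11, minimum z = -2455/11

At the optimal vertex, s - 6t = -123 and 5s + 3t = 129.
Solving simultaneously gives s = 135/11, t = 248/11.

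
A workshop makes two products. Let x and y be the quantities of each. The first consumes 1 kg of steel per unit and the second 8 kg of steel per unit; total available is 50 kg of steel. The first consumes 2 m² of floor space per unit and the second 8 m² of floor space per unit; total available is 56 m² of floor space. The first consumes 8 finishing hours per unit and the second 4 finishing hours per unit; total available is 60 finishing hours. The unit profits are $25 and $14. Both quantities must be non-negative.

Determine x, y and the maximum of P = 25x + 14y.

Feasible corners and P = 25x + 14y:
  (0, 0) → P = 0
  (0, 25/4) → P = 175/2
  (15/2, 0) → P = 375/2
  (14/3, 17/3) → P = 196

x = 14/3, y = 17/3, maximum P = 196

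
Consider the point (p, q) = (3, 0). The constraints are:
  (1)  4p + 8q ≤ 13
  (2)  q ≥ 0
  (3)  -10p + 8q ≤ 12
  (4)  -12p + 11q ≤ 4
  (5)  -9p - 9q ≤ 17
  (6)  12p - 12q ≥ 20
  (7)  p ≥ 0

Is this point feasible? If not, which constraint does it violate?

(1): 12 ≤ 13 ✓
(2): 0 ≥ 0 ✓
(3): -30 ≤ 12 ✓
(4): -36 ≤ 4 ✓
(5): -27 ≤ 17 ✓
(6): 36 ≥ 20 ✓
(7): 3 ≥ 0 ✓

feasible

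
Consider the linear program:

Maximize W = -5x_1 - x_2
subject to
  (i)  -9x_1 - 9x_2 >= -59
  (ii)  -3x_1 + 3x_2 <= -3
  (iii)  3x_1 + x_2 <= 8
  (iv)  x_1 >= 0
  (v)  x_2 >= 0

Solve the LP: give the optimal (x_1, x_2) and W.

Vertices and W = -5x_1 - x_2:
  (9/4, 5/4) → W = -25/2
  (1, 0) → W = -5
  (8/3, 0) → W = -40/3

At the optimal vertex, -3x_1 + 3x_2 = -3 and x_2 = 0.
Solving simultaneously gives x_1 = 1, x_2 = 0.

x_1 = 1, x_2 = 0, maximum W = -5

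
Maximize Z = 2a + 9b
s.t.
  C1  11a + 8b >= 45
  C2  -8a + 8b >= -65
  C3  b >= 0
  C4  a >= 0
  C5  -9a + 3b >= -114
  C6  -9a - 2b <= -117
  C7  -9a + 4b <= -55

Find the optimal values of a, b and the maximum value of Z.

a = 97/3, b = 59, maximum Z = 1787/3

Feasible corners and Z = 2a + 9b:
  (239/16, 109/16) → Z = 1459/16
  (533/44, 351/88) → Z = 481/8
  (97/3, 59) → Z = 1787/3
  (289/27, 31/3) → Z = 3089/27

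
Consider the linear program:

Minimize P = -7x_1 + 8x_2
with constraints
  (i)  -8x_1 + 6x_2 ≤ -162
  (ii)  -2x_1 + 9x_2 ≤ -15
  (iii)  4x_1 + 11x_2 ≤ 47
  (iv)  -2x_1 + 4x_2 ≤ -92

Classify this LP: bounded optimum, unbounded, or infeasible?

unbounded

From the feasible point (24/5, -103/5), moving in the direction (-6, -8) keeps every constraint satisfied while P decreases without bound.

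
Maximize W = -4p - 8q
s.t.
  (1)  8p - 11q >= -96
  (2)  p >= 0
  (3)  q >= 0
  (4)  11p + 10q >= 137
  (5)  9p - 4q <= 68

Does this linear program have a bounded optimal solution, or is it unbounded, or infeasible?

Vertices and W = -4p - 8q:
  (547/201, 2152/201) → W = -6468/67
  (1132/67, 1408/67) → W = -15792/67
  (614/67, 485/134) → W = -4396/67
The feasible region has finitely many vertices and no improving ray; the maximum is -4396/67 at (614/67, 485/134).

bounded optimum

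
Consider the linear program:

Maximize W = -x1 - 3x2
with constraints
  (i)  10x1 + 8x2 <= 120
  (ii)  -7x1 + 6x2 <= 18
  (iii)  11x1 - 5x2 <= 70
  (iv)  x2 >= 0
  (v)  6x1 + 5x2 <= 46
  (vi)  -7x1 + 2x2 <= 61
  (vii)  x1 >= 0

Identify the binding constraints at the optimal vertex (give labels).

Vertices and W = -x1 - 3x2:
  (186/71, 430/71) → W = -1476/71
  (0, 3) → W = -9
  (70/11, 0) → W = -70/11
  (116/17, 86/85) → W = -838/85
  (0, 0) → W = 0

The maximum is at (0, 0). Substituting into each constraint, equality holds for (iv) and (vii); the remaining constraints have slack.

(iv) and (vii)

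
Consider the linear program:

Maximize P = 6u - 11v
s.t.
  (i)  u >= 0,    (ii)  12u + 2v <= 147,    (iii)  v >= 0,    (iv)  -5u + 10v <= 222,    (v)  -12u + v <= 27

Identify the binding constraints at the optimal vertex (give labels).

(ii) and (iii)

Extreme points and P = 6u - 11v:
  (0, 0) → P = 0
  (0, 111/5) → P = -1221/5
  (49/4, 0) → P = 147/2
  (513/65, 3399/130) → P = -31233/130

The maximum is at (49/4, 0). Substituting into each constraint, equality holds for (ii) and (iii); the remaining constraints have slack.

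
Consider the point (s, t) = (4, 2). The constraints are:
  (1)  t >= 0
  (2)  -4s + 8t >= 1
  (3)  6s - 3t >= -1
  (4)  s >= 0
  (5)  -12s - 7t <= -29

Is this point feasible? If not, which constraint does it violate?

not feasible — violates (2)

Constraint (2): -4s + 8t = 0, which is not ≥ 1. All other constraints are satisfied.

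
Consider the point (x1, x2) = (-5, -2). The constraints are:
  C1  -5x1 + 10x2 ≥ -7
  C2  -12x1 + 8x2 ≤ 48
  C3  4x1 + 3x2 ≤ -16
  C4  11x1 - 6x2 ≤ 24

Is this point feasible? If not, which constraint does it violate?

feasible

C1: 5 ≥ -7 ✓
C2: 44 ≤ 48 ✓
C3: -26 ≤ -16 ✓
C4: -43 ≤ 24 ✓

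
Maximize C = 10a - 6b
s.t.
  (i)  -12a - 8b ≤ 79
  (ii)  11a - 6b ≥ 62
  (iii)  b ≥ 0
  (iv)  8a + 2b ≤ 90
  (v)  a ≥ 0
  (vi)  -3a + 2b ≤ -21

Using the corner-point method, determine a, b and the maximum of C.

Feasible corners and C = 10a - 6b:
  (45/4, 0) → C = 225/2
  (7, 0) → C = 70
  (111/11, 51/11) → C = 804/11

a = 45/4, b = 0, maximum C = 225/2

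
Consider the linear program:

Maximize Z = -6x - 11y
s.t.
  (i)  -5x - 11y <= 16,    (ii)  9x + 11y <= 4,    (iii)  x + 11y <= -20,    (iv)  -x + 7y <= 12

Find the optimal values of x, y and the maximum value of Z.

At the optimal vertex, -5x - 11y = 16 and x + 11y = -20.
Solving simultaneously gives x = 1, y = -21/11.

x = 1, y = -21/11, maximum Z = 15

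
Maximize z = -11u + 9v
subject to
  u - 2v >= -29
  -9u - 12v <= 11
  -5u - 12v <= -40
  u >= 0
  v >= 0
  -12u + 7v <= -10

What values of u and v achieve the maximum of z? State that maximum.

Vertices and z = -11u + 9v:
  (223/17, 358/17) → z = 769/17
  (8, 0) → z = -88
  (400/179, 430/179) → z = -530/179
The feasible region is unbounded (it extends along (2, 1), (1, 0)), but z strictly decreases along every unbounded feasible direction, so there is no improving ray and the maximum is attained at a vertex.

At the optimal vertex, u - 2v = -29 and -12u + 7v = -10.
Solving simultaneously gives u = 223/17, v = 358/17.

u = 223/17, v = 358/17, maximum z = 769/17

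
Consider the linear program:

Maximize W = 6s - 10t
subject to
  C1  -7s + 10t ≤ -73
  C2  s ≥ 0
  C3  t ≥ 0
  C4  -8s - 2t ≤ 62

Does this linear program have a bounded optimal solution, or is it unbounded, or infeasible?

From the feasible point (73/7, 0), moving in the direction (1, 0) keeps every constraint satisfied while W increases without bound.

unbounded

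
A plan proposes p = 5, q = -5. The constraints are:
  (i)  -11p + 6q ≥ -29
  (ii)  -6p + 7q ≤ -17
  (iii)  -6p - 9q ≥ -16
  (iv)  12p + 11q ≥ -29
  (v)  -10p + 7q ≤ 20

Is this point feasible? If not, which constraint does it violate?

Constraint (i): -11p + 6q = -85, which is not ≥ -29. All other constraints are satisfied.

not feasible — violates (i)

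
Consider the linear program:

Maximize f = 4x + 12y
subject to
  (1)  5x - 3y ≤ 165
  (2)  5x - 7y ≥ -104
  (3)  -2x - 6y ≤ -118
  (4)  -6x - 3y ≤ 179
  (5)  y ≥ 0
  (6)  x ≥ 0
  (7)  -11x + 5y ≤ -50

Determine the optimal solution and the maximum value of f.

x = 1467/20, y = 269/4, maximum f = 5502/5

Feasible corners and f = 4x + 12y:
  (1467/20, 269/4) → f = 5502/5
  (112/3, 65/9) → f = 236
  (435/26, 697/26) → f = 5052/13
  (445/38, 599/38) → f = 236

The binding constraints are 5x - 3y = 165 and 5x - 7y = -104.
Solving simultaneously gives x = 1467/20, y = 269/4.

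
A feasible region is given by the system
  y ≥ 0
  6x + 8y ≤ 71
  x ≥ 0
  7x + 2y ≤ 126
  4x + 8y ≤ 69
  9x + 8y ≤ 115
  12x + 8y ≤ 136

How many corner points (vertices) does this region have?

Intersecting each pair of boundary lines and keeping only the points that satisfy every inequality leaves:
  (0, 0)
  (34/3, 0)
  (1, 65/8)
  (65/6, 3/4)
  (0, 69/8)

5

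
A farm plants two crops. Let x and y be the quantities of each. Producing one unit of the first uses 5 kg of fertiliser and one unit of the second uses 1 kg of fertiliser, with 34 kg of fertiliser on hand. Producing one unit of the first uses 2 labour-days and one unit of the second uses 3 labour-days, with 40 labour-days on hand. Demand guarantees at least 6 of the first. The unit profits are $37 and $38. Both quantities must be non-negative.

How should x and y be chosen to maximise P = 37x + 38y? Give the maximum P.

x = 6, y = 4, maximum P = 374

Feasible corners and P = 37x + 38y:
  (34/5, 0) → P = 1258/5
  (6, 0) → P = 222
  (6, 4) → P = 374

At the optimal vertex, 5x + y = 34 and x = 6.
Solving simultaneously gives x = 6, y = 4.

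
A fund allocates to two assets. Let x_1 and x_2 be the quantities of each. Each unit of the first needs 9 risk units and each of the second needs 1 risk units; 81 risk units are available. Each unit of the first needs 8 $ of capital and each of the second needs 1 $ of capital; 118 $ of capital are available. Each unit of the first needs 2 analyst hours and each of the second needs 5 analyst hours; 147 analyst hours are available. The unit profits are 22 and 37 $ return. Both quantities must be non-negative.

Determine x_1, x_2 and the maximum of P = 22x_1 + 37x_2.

Vertices and P = 22x_1 + 37x_2:
  (0, 0) → P = 0
  (0, 147/5) → P = 5439/5
  (9, 0) → P = 198
  (6, 27) → P = 1131

At the optimal vertex, 9x_1 + x_2 = 81 and 2x_1 + 5x_2 = 147.
Solving simultaneously gives x_1 = 6, x_2 = 27.

x_1 = 6, x_2 = 27, maximum P = 1131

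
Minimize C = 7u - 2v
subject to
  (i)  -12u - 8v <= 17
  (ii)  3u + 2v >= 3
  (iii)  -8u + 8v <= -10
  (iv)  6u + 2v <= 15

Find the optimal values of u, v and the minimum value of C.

Extreme points and C = 7u - 2v:
  (11/10, -3/20) → C = 8
  (4, -9/2) → C = 37
  (35/16, 15/16) → C = 215/16

At the optimal vertex, 3u + 2v = 3 and -8u + 8v = -10.
Solving simultaneously gives u = 11/10, v = -3/20.

u = 11/10, v = -3/20, minimum C = 8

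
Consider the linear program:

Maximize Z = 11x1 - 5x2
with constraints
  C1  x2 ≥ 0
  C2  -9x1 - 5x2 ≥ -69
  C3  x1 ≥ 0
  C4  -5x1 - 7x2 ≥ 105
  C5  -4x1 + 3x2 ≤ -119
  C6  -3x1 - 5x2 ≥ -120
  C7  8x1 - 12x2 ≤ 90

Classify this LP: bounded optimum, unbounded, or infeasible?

infeasible

The boundaries -3x1 - 5x2 = -120 and 8x1 - 12x2 = 90 meet at (945/38, 345/38), but that point violates -9x1 - 5x2 ≥ -69. Every candidate vertex is excluded by some other constraint, so the feasible region is empty.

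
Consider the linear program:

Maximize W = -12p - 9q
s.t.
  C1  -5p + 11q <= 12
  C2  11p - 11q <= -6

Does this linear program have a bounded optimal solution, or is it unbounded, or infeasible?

From the feasible point (1, 17/11), moving in the direction (-11, -5) keeps every constraint satisfied while W increases without bound.

unbounded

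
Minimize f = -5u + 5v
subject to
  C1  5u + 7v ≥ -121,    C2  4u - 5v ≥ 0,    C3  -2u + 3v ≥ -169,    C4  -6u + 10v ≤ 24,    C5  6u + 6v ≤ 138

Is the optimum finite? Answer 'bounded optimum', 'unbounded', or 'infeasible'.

bounded optimum

Vertices and f = -5u + 5v:
  (-605/53, -484/53) → f = 605/53
  (820/29, -1087/29) → f = -9535/29
  (12, 48/5) → f = -12
  (238/5, -123/5) → f = -361
  (103/8, 81/8) → f = -55/4
The feasible region has finitely many vertices and no improving ray; the minimum is -361 at (238/5, -123/5).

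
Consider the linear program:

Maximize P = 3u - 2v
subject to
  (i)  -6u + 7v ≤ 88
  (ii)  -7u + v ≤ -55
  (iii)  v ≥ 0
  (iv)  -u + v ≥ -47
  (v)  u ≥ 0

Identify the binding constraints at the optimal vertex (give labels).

Corner points and P = 3u - 2v:
  (11, 22) → P = -11
  (417, 370) → P = 511
  (55/7, 0) → P = 165/7
  (47, 0) → P = 141

The maximum is at (417, 370). Substituting into each constraint, equality holds for (i) and (iv); the remaining constraints have slack.

(i) and (iv)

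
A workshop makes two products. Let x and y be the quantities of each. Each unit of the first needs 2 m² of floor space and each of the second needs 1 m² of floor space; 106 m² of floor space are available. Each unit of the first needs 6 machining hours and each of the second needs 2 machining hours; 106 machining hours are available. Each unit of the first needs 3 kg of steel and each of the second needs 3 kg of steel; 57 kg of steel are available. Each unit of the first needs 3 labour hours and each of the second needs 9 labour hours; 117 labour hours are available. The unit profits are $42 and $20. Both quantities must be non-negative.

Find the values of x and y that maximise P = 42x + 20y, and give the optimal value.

x = 17, y = 2, maximum P = 754

Vertices and P = 42x + 20y:
  (0, 0) → P = 0
  (0, 13) → P = 260
  (53/3, 0) → P = 742
  (17, 2) → P = 754
  (9, 10) → P = 578

The binding constraints are 6x + 2y = 106 and 3x + 3y = 57.
Solving simultaneously gives x = 17, y = 2.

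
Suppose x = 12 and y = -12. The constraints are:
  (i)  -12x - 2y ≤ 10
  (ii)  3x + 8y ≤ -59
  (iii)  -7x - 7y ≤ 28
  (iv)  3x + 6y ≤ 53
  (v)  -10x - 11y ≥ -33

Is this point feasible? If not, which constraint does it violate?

(i): -120 ≤ 10 ✓
(ii): -60 ≤ -59 ✓
(iii): 0 ≤ 28 ✓
(iv): -36 ≤ 53 ✓
(v): 12 ≥ -33 ✓

feasible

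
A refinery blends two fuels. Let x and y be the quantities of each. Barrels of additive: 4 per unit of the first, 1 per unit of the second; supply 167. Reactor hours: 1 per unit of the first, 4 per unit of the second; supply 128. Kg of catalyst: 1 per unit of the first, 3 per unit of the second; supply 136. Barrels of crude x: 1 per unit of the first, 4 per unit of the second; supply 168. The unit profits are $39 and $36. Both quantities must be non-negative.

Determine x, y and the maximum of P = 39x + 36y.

Vertices and P = 39x + 36y:
  (0, 0) → P = 0
  (0, 32) → P = 1152
  (167/4, 0) → P = 6513/4
  (36, 23) → P = 2232

x = 36, y = 23, maximum P = 2232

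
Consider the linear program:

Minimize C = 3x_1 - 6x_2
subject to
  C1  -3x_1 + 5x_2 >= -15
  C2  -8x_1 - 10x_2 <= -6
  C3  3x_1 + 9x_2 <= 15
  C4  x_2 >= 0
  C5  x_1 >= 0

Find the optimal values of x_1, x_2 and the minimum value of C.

Vertices and C = 3x_1 - 6x_2:
  (5, 0) → C = 15
  (3/4, 0) → C = 9/4
  (0, 3/5) → C = -18/5
  (0, 5/3) → C = -10

The optimum lies where 3x_1 + 9x_2 = 15 and x_1 = 0.
Solving simultaneously gives x_1 = 0, x_2 = 5/3.

x_1 = 0, x_2 = 5/3, minimum C = -10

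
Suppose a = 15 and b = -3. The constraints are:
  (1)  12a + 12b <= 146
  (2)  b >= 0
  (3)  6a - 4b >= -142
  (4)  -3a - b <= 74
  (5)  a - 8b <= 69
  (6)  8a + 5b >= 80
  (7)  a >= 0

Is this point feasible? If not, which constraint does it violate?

Constraint (2): b = -3, which is not ≥ 0. All other constraints are satisfied.

not feasible — violates (2)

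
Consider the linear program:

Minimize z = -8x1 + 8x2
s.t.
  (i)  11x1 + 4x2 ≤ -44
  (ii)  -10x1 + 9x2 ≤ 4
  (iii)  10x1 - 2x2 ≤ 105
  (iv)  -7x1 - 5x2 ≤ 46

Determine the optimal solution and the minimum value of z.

Extreme points and z = -8x1 + 8x2:
  (-412/139, -396/139) → z = 128/139
  (-4/3, -22/3) → z = -48
  (-434/113, -432/113) → z = 16/113

x1 = -4/3, x2 = -22/3, minimum z = -48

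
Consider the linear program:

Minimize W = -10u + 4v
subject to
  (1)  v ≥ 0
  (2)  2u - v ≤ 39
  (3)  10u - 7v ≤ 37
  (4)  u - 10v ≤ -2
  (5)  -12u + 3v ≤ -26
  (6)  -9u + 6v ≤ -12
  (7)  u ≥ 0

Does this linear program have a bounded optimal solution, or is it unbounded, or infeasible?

bounded optimum

Extreme points and W = -10u + 4v:
  (59, 79) → W = -274
  (74, 109) → W = -304
  (128/31, 19/31) → W = -1204/31
  (266/117, 50/117) → W = -820/39
  (8/3, 2) → W = -56/3
The feasible region has finitely many vertices and no improving ray; the minimum is -304 at (74, 109).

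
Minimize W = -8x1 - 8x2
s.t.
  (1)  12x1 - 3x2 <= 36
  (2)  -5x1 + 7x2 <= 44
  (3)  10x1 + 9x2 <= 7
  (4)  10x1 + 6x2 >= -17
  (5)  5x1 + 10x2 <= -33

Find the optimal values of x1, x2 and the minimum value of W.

x1 = 29/15, x2 = -64/15, minimum W = 56/3

Feasible corners and W = -8x1 - 8x2:
  (55/34, -94/17) → W = 532/17
  (29/15, -64/15) → W = 56/3
  (2/5, -7/2) → W = 124/5

The binding constraints are 12x1 - 3x2 = 36 and 5x1 + 10x2 = -33.
Solving simultaneously gives x1 = 29/15, x2 = -64/15.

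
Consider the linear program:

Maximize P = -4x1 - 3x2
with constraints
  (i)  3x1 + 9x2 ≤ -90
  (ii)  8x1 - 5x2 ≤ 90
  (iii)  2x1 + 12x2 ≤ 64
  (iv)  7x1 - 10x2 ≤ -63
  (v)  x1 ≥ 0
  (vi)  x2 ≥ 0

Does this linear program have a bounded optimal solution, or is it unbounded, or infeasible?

infeasible

The boundaries 3x1 + 9x2 = -90 and 2x1 + 12x2 = 64 meet at (-92, 62/3), but that point violates x1 ≥ 0. Every candidate vertex is excluded by some other constraint, so the feasible region is empty.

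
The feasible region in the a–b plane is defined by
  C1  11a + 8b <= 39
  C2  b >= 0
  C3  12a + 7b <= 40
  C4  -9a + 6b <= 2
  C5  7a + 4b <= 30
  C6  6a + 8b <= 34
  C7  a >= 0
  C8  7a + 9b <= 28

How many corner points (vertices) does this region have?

Pairwise boundary intersections that survive every other constraint:
  (10/3, 0)
  (0, 0)
  (164/59, 56/59)
  (0, 1/3)
  (50/41, 266/123)

5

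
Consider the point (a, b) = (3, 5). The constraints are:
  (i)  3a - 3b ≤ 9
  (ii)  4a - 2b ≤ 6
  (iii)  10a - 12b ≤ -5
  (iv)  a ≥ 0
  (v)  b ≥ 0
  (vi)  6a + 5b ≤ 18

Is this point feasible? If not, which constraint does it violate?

Constraint (vi): 6a + 5b = 43, which is not ≤ 18. All other constraints are satisfied.

not feasible — violates (vi)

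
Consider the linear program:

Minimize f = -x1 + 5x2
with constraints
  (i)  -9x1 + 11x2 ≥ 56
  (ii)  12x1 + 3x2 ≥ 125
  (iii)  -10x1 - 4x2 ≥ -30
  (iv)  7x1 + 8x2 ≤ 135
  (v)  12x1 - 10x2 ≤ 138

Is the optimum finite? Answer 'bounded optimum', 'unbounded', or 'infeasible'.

infeasible

The boundaries -9x1 + 11x2 = 56 and -10x1 - 4x2 = -30 meet at (53/73, 415/73), but that point violates 12x1 + 3x2 ≥ 125. Every candidate vertex is excluded by some other constraint, so the feasible region is empty.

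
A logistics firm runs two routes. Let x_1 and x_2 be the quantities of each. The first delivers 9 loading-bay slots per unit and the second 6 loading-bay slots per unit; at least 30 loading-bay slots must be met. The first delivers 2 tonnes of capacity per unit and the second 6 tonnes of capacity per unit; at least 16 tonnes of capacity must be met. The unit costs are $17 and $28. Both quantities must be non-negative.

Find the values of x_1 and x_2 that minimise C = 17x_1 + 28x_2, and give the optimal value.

Feasible corners and C = 17x_1 + 28x_2:
  (0, 5) → C = 140
  (8, 0) → C = 136
  (2, 2) → C = 90
The feasible region is unbounded (it extends along (0, 1), (1, 0)), but C strictly increases along every unbounded feasible direction, so there is no improving ray and the minimum is attained at a vertex.

At the optimal vertex, 9x_1 + 6x_2 = 30 and 2x_1 + 6x_2 = 16.
Solving simultaneously gives x_1 = 2, x_2 = 2.

x_1 = 2, x_2 = 2, minimum C = 90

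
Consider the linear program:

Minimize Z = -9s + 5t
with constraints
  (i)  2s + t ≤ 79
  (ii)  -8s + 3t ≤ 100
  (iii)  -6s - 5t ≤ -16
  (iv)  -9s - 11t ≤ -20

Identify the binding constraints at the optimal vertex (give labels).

(i) and (iv)

Feasible corners and Z = -9s + 5t:
  (137/14, 416/7) → Z = 2927/14
  (849/13, -671/13) → Z = -10996/13
  (-226/29, 364/29) → Z = 3854/29
  (76/21, -8/7) → Z = -268/7

The minimum is at (849/13, -671/13). Substituting into each constraint, equality holds for (i) and (iv); the remaining constraints have slack.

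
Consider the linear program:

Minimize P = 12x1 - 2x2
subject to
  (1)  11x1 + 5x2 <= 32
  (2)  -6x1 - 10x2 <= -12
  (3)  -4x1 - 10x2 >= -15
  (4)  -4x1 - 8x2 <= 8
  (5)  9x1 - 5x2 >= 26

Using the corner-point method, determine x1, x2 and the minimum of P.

Feasible corners and P = 12x1 - 2x2:
  (13/4, -3/4) → P = 81/2
  (29/10, 1/50) → P = 869/25
  (8/3, -2/5) → P = 164/5

x1 = 8/3, x2 = -2/5, minimum P = 164/5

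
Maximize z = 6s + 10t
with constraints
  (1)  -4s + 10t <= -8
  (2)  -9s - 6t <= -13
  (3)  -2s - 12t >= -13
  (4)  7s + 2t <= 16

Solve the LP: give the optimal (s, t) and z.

The binding constraints are -4s + 10t = -8 and 7s + 2t = 16.
Solving simultaneously gives s = 88/39, t = 4/39.

s = 88/39, t = 4/39, maximum z = 568/39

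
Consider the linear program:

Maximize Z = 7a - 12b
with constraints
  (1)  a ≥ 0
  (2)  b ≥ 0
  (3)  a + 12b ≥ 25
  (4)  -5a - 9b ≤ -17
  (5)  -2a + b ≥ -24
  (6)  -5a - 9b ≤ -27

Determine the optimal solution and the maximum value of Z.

a = 313/25, b = 26/25, maximum Z = 1879/25

Extreme points and Z = 7a - 12b:
  (0, 3) → Z = -36
  (313/25, 26/25) → Z = 1879/25
  (33/17, 98/51) → Z = -161/17
The feasible region is unbounded (it extends along (0, 1), (1, 2)), but Z strictly decreases along every unbounded feasible direction, so there is no improving ray and the maximum is attained at a vertex.

At the optimal vertex, a + 12b = 25 and -2a + b = -24.
Solving simultaneously gives a = 313/25, b = 26/25.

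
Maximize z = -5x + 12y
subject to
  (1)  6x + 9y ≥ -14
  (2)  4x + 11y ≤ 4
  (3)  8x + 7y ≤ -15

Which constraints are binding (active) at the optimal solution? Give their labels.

(1) and (2)

Corner points and z = -5x + 12y:
  (-19/3, 8/3) → z = 191/3
  (-37/30, -11/15) → z = -79/30
  (-193/60, 23/15) → z = 2069/60

The maximum is at (-19/3, 8/3). Substituting into each constraint, equality holds for (1) and (2); the remaining constraints have slack.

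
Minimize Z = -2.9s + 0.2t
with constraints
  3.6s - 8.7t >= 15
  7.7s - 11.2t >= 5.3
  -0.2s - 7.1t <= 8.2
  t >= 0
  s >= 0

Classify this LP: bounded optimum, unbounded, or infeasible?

From the feasible point (25/6, 0), moving in the direction (8.7, 3.6) keeps every constraint satisfied while Z decreases without bound.

unbounded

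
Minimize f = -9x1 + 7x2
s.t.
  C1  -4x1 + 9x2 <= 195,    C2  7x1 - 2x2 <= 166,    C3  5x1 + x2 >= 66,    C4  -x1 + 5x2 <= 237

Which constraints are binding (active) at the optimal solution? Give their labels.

Feasible corners and f = -9x1 + 7x2:
  (1884/55, 2029/55) → f = -2753/55
  (57/7, 177/7) → f = 726/7
  (298/17, -368/17) → f = -5258/17

The minimum is at (298/17, -368/17). Substituting into each constraint, equality holds for C2 and C3; the remaining constraints have slack.

C2 and C3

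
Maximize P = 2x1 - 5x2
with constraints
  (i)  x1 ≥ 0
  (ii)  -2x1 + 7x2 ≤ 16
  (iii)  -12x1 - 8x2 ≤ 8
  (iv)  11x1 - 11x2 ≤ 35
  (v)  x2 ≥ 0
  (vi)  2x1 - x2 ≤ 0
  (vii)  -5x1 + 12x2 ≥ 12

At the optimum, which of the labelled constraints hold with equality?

(i) and (vii)

Extreme points and P = 2x1 - 5x2:
  (0, 16/7) → P = -80/7
  (0, 1) → P = -5
  (4/3, 8/3) → P = -32/3
  (12/19, 24/19) → P = -96/19

The maximum is at (0, 1). Substituting into each constraint, equality holds for (i) and (vii); the remaining constraints have slack.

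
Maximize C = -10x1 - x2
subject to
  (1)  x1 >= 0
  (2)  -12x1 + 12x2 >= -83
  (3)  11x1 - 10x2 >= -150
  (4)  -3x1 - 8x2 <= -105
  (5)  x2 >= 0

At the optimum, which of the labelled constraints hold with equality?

Vertices and C = -10x1 - x2:
  (0, 15) → C = -15
  (0, 105/8) → C = -105/8
  (481/33, 337/44) → C = -1841/12
The feasible region is unbounded (it extends along (10, 11), (1, 1)), but C strictly decreases along every unbounded feasible direction, so there is no improving ray and the maximum is attained at a vertex.

The maximum is at (0, 105/8). Substituting into each constraint, equality holds for (1) and (4); the remaining constraints have slack.

(1) and (4)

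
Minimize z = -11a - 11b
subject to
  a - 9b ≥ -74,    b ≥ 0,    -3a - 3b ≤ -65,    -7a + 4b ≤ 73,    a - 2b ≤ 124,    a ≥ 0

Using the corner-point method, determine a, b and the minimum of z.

The binding constraints are a - 9b = -74 and a - 2b = 124.
Solving simultaneously gives a = 1264/7, b = 198/7.

a = 1264/7, b = 198/7, minimum z = -16082/7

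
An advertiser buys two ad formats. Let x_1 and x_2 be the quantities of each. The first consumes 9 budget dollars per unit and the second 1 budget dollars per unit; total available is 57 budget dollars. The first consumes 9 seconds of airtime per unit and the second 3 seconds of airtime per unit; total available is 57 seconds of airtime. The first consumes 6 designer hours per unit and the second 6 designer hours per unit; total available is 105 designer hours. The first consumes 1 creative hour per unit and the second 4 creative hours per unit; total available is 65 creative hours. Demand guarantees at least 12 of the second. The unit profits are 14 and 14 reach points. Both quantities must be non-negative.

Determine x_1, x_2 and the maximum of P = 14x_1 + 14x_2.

Feasible corners and P = 14x_1 + 14x_2:
  (0, 65/4) → P = 455/2
  (0, 12) → P = 168
  (1, 16) → P = 238
  (7/3, 12) → P = 602/3

At the optimal vertex, 9x_1 + 3x_2 = 57 and x_1 + 4x_2 = 65.
Solving simultaneously gives x_1 = 1, x_2 = 16.

x_1 = 1, x_2 = 16, maximum P = 238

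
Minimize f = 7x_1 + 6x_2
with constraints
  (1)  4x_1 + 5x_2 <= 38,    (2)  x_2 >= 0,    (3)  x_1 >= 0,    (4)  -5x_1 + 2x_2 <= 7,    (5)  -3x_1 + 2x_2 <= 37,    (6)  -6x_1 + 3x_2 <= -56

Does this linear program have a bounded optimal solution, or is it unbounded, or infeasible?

Corner points and f = 7x_1 + 6x_2:
  (19/2, 0) → f = 133/2
  (197/21, 2/21) → f = 1391/21
  (28/3, 0) → f = 196/3
The feasible region has finitely many vertices and no improving ray; the minimum is 196/3 at (28/3, 0).

bounded optimum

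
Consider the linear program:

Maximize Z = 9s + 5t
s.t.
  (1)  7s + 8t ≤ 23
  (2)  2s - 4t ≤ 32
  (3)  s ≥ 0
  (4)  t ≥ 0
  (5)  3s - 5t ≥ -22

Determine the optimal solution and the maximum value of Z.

Feasible corners and Z = 9s + 5t:
  (0, 23/8) → Z = 115/8
  (23/7, 0) → Z = 207/7
  (0, 0) → Z = 0

At the optimal vertex, 7s + 8t = 23 and t = 0.
Solving simultaneously gives s = 23/7, t = 0.

s = 23/7, t = 0, maximum Z = 207/7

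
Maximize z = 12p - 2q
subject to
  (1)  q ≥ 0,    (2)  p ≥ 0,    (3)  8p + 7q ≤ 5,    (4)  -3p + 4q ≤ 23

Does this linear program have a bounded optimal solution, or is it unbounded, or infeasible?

Extreme points and z = 12p - 2q:
  (0, 0) → z = 0
  (5/8, 0) → z = 15/2
  (0, 5/7) → z = -10/7
The feasible region has finitely many vertices and no improving ray; the maximum is 15/2 at (5/8, 0).

bounded optimum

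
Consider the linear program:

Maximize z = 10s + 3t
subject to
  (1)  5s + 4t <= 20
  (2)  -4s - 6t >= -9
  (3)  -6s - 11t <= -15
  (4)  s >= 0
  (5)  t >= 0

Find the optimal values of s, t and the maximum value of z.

s = 9/8, t = 3/4, maximum z = 27/2

Feasible corners and z = 10s + 3t:
  (9/8, 3/4) → z = 27/2
  (0, 3/2) → z = 9/2
  (0, 15/11) → z = 45/11

The optimum lies where -4s - 6t = -9 and -6s - 11t = -15.
Solving simultaneously gives s = 9/8, t = 3/4.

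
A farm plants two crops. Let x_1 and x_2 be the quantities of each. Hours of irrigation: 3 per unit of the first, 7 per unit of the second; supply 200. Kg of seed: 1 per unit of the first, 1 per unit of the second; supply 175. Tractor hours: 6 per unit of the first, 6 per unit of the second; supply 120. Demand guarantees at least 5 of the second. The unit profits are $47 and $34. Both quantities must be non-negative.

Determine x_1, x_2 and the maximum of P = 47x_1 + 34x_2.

Extreme points and P = 47x_1 + 34x_2:
  (0, 20) → P = 680
  (0, 5) → P = 170
  (15, 5) → P = 875

The binding constraints are 6x_1 + 6x_2 = 120 and x_2 = 5.
Solving simultaneously gives x_1 = 15, x_2 = 5.

x_1 = 15, x_2 = 5, maximum P = 875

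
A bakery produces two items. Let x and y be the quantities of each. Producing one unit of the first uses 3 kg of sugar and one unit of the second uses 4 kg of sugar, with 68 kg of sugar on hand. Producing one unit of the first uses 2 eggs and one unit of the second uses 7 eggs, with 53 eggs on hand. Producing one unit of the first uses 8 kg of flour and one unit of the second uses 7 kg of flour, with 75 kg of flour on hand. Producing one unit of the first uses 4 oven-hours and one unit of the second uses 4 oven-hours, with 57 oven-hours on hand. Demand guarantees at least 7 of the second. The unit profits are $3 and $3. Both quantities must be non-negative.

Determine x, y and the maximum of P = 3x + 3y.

Vertices and P = 3x + 3y:
  (0, 53/7) → P = 159/7
  (0, 7) → P = 21
  (2, 7) → P = 27

At the optimal vertex, 2x + 7y = 53 and y = 7.
Solving simultaneously gives x = 2, y = 7.

x = 2, y = 7, maximum P = 27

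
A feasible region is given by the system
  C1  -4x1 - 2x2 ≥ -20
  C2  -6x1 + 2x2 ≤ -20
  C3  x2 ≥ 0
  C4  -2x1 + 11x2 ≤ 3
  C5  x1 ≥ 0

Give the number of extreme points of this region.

Intersecting each pair of boundary lines and keeping only the points that satisfy every inequality leaves:
  (5, 0)
  (107/24, 13/12)
  (10/3, 0)
  (113/31, 29/31)

4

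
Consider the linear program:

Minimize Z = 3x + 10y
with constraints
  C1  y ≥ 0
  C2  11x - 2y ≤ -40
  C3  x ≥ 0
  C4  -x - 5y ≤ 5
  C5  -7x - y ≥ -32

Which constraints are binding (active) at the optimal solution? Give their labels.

Corner points and Z = 3x + 10y:
  (0, 20) → Z = 200
  (24/25, 632/25) → Z = 6392/25
  (0, 32) → Z = 320

The minimum is at (0, 20). Substituting into each constraint, equality holds for C2 and C3; the remaining constraints have slack.

C2 and C3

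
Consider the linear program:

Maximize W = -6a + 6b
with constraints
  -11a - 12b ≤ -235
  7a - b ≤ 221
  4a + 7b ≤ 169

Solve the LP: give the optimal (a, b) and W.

a = -383/29, b = 919/29, maximum W = 7812/29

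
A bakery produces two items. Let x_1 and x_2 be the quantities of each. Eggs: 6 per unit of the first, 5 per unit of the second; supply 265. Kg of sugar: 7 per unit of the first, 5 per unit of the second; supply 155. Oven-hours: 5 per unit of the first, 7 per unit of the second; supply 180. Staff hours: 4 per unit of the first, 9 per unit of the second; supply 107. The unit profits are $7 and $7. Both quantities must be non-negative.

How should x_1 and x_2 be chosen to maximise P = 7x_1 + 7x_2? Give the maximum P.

Extreme points and P = 7x_1 + 7x_2:
  (0, 0) → P = 0
  (0, 107/9) → P = 749/9
  (155/7, 0) → P = 155
  (20, 3) → P = 161

At the optimal vertex, 7x_1 + 5x_2 = 155 and 4x_1 + 9x_2 = 107.
Solving simultaneously gives x_1 = 20, x_2 = 3.

x_1 = 20, x_2 = 3, maximum P = 161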